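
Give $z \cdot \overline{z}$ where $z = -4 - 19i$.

z * conjugate(z) = |z|^2 = a^2 + b^2
= (-4)^2 + (-19)^2 = 377


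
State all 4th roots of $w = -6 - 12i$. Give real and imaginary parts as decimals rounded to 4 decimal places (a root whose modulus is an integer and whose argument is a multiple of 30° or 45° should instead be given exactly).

|w| = sqrt(180) ≈ 13.416408, arg(w) ≈ 243.434949°
Root modulus = sqrt(180)^(1/4) ≈ 1.913855
Root arguments: θ_k = (arg(w) + 360°k)/4 for k = 0, 1, ..., 3
Compute each root as (root modulus)(cos θ_k + i sin θ_k) using full-precision intermediates, then round to 4 decimal places.
Roots: 0.9320 + 1.6716i, -1.6716 + 0.9320i, -0.9320 - 1.6716i, 1.6716 - 0.9320i


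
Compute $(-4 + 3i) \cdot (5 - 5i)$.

(a1*a2 - b1*b2) + (a1*b2 + b1*a2)i
= (-20 - (-15)) + (20 + 15)i
= -5 + 35i


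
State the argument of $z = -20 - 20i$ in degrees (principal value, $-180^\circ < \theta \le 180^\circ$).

θ = arctan(b/a) = arctan(-20/-20) (quadrant-adjusted) = -135°


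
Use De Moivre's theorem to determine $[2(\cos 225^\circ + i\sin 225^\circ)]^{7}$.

By De Moivre: z^n = r^n(cos(nθ) + i sin(nθ))
= 2^7(cos(7*225°) + i sin(7*225°))
= 128(cos 135° + i sin 135°)
= -64*sqrt(2) + 64*sqrt(2)i


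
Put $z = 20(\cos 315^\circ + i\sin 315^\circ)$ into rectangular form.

a = r cos θ = 20 * sqrt(2)/2 = 10*sqrt(2)
b = r sin θ = 20 * -sqrt(2)/2 = -10*sqrt(2)
z = 10*sqrt(2) - 10*sqrt(2)i


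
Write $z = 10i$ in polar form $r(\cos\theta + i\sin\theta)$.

r = |z| = sqrt(a^2 + b^2) = sqrt((0)^2 + (10)^2) = sqrt(0 + 100) = sqrt(100) = 10
a = 0 and b > 0, so z lies on the positive imaginary axis: θ = 90°
z = 10(cos 90° + i sin 90°)


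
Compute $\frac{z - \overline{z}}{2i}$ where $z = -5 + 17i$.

z - conjugate(z) = 2bi
(z - conjugate(z))/(2i) = 2bi/(2i) = b = 17


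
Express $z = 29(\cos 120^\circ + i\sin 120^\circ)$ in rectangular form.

a = r cos θ = 29 * -1/2 = -29/2
b = r sin θ = 29 * sqrt(3)/2 = 29*sqrt(3)/2
z = -29/2 + (29*sqrt(3)/2)i


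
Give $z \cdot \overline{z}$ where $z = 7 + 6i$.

z * conjugate(z) = |z|^2 = a^2 + b^2
= 7^2 + 6^2 = 85


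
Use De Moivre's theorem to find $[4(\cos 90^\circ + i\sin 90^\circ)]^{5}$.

By De Moivre: z^n = r^n(cos(nθ) + i sin(nθ))
= 4^5(cos(5*90°) + i sin(5*90°))
= 1024(cos 90° + i sin 90°)
= 1024i


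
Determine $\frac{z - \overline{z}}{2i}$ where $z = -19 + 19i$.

z - conjugate(z) = 2bi
(z - conjugate(z))/(2i) = 2bi/(2i) = b = 19


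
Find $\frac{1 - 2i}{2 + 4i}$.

Multiply numerator and denominator by conjugate (2 - 4i):
= (1 - 2i)(2 - 4i) / (2^2 + 4^2)
= (-6 - 8i) / 20
Divide through by 2: (-3 - 4i) / 10
= -3/10 - (2/5)i


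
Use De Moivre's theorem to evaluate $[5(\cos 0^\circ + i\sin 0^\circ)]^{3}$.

By De Moivre: z^n = r^n(cos(nθ) + i sin(nθ))
= 5^3(cos(3*0°) + i sin(3*0°))
= 125(cos 0° + i sin 0°)
= 125


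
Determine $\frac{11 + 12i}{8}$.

Divisor is real, so divide each part by 8:
= 11/8 + (3/2)i


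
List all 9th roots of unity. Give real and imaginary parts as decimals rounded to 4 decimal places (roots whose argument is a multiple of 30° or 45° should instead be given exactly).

ω_k = e^(2πik/9) = cos(2πk/9) + i sin(2πk/9) for k = 0, 1, ..., 8
Roots: 1, 0.7660 + 0.6428i, 0.1736 + 0.9848i, -1/2 + (sqrt(3)/2)i, -0.9397 + 0.3420i, -0.9397 - 0.3420i, -1/2 - (sqrt(3)/2)i, 0.1736 - 0.9848i, 0.7660 - 0.6428i


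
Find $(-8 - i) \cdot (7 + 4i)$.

(a1*a2 - b1*b2) + (a1*b2 + b1*a2)i
= (-56 - (-4)) + (-32 + (-7))i
= -52 - 39i


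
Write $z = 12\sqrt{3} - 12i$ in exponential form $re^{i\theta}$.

r = |z| = sqrt((12*sqrt(3))^2 + (-12)^2) = sqrt(432 + 144) = sqrt(576) = 24
θ = arctan(b/a) = arctan(-12/20.7846) (quadrant-adjusted) = -30° = -π/6
z = 24e^(-i*π/6)


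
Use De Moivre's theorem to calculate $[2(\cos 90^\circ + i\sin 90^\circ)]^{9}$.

By De Moivre: z^n = r^n(cos(nθ) + i sin(nθ))
= 2^9(cos(9*90°) + i sin(9*90°))
= 512(cos 90° + i sin 90°)
= 512i


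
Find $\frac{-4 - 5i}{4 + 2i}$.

Multiply numerator and denominator by conjugate (4 - 2i):
= (-4 - 5i)(4 - 2i) / (4^2 + 2^2)
= (-26 - 12i) / 20
Divide through by 2: (-13 - 6i) / 10
= -13/10 - (3/5)i


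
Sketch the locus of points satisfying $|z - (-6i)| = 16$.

|z - z0| = r describes a circle centered at z0 with radius r
Here z0 = -6i and r = 16
Locus: Circle centered at (0, -6) with radius 16


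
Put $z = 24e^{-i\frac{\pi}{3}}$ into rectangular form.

a = r cos θ = 24 * 1/2 = 12
b = r sin θ = 24 * -sqrt(3)/2 = -12*sqrt(3)
z = 12 - 12*sqrt(3)i


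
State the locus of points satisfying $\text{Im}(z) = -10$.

Im(z) = y where z = x + yi; the equation y = -10 is satisfied by all points with that y-coordinate
Locus: Horizontal line y = -10


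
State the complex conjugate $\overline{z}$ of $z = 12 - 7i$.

If z = a + bi, then conjugate(z) = a - bi
conjugate(12 - 7i) = 12 + 7i


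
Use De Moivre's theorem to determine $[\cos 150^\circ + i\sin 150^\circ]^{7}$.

By De Moivre: z^n = r^n(cos(nθ) + i sin(nθ))
= 1^7(cos(7*150°) + i sin(7*150°))
= 1(cos 330° + i sin 330°)
= sqrt(3)/2 - (1/2)i


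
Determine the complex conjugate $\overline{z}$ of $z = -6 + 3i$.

If z = a + bi, then conjugate(z) = a - bi
conjugate(-6 + 3i) = -6 - 3i


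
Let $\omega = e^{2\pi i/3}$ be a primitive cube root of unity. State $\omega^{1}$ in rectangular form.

ω^1 = e^(2πi·1/3) = e^(i·2π/3)
= cos(2π/3) + i sin(2π/3)
= -1/2 + (sqrt(3)/2)i


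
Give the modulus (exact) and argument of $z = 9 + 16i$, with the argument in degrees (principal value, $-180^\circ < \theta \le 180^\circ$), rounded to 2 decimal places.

|z| = sqrt(9^2 + 16^2) = sqrt(337)
arg(z) = arctan(b/a) = arctan(16/9) (quadrant-adjusted) = 60.64°


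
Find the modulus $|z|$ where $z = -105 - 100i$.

|z| = sqrt(a^2 + b^2) = sqrt((-105)^2 + (-100)^2) = sqrt(21025) = 145


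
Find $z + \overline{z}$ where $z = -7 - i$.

z + conjugate(z) = (a + bi) + (a - bi) = 2a
= 2 * (-7) = -14


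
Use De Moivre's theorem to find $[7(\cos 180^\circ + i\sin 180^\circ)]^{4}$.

By De Moivre: z^n = r^n(cos(nθ) + i sin(nθ))
= 7^4(cos(4*180°) + i sin(4*180°))
= 2401(cos 0° + i sin 0°)
= 2401


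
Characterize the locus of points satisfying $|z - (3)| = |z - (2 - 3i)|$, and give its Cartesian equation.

|z - z1| = |z - z2| means z is equidistant from z1 and z2,
i.e. the perpendicular bisector of the segment from (3, 0) to (2, -3) (midpoint (5/2, -3/2)).
With z = x + yi, square both sides:
(x - 3)^2 + (y - 0)^2 = (x - 2)^2 + (y - (-3))^2
The x^2 and y^2 terms cancel: -2x + (-6)y = 13 - 9 = 4
Simplify: x + 3y = -2
Locus: Perpendicular bisector of the segment from (3, 0) to (2, -3): the line x + 3y = -2


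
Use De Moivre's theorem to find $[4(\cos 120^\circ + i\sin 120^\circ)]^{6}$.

By De Moivre: z^n = r^n(cos(nθ) + i sin(nθ))
= 4^6(cos(6*120°) + i sin(6*120°))
= 4096(cos 0° + i sin 0°)
= 4096


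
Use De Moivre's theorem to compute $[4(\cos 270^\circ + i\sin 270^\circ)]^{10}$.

By De Moivre: z^n = r^n(cos(nθ) + i sin(nθ))
= 4^10(cos(10*270°) + i sin(10*270°))
= 1048576(cos 180° + i sin 180°)
= -1048576


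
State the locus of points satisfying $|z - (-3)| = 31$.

|z - z0| = r describes a circle centered at z0 with radius r
Here z0 = -3 and r = 31
Locus: Circle centered at (-3, 0) with radius 31


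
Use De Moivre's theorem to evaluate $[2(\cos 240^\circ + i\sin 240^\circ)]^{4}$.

By De Moivre: z^n = r^n(cos(nθ) + i sin(nθ))
= 2^4(cos(4*240°) + i sin(4*240°))
= 16(cos 240° + i sin 240°)
= -8 - 8*sqrt(3)i


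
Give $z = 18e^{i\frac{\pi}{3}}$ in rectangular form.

a = r cos θ = 18 * 1/2 = 9
b = r sin θ = 18 * sqrt(3)/2 = 9*sqrt(3)
z = 9 + 9*sqrt(3)i


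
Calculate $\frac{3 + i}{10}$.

Divisor is real, so divide each part by 10:
= 3/10 + (1/10)i


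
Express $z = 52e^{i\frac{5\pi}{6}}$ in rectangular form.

a = r cos θ = 52 * -sqrt(3)/2 = -26*sqrt(3)
b = r sin θ = 52 * 1/2 = 26
z = -26*sqrt(3) + 26i


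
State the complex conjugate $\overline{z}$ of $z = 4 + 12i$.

If z = a + bi, then conjugate(z) = a - bi
conjugate(4 + 12i) = 4 - 12i


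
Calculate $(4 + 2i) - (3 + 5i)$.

(4 - 3) + (2 - 5)i = 1 - 3i


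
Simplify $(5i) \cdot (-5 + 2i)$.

(a1*a2 - b1*b2) + (a1*b2 + b1*a2)i
= (0 - 10) + (0 + (-25))i
= -10 - 25i


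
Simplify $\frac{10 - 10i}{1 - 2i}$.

Multiply numerator and denominator by conjugate (1 + 2i):
= (10 - 10i)(1 + 2i) / (1^2 + (-2)^2)
= (30 + 10i) / 5
= 6 + 2i


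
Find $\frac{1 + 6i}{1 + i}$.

Multiply numerator and denominator by conjugate (1 - i):
= (1 + 6i)(1 - i) / (1^2 + 1^2)
= (7 + 5i) / 2
= 7/2 + (5/2)i


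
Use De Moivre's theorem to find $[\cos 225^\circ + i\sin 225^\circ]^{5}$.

By De Moivre: z^n = r^n(cos(nθ) + i sin(nθ))
= 1^5(cos(5*225°) + i sin(5*225°))
= 1(cos 45° + i sin 45°)
= sqrt(2)/2 + (sqrt(2)/2)i


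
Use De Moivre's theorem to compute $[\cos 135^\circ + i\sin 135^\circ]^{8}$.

By De Moivre: z^n = r^n(cos(nθ) + i sin(nθ))
= 1^8(cos(8*135°) + i sin(8*135°))
= 1(cos 0° + i sin 0°)
= 1


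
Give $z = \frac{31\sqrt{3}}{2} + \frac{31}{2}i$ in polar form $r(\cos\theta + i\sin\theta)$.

r = |z| = sqrt(a^2 + b^2) = sqrt((31*sqrt(3)/2)^2 + (31/2)^2) = sqrt(2883/4 + 961/4) = sqrt(961) = 31
θ = arctan(b/a) = arctan(15.5/26.8468) (quadrant-adjusted) = 30°
z = 31(cos 30° + i sin 30°)


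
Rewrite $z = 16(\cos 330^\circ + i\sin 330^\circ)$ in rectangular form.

a = r cos θ = 16 * sqrt(3)/2 = 8*sqrt(3)
b = r sin θ = 16 * -1/2 = -8
z = 8*sqrt(3) - 8i


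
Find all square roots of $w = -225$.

|w| = 225, arg(w) = 180°
Root modulus = 225^(1/2) = 15
Root arguments: θ_k = (180° + 360°k)/2 for k = 0, 1, ..., 1
Roots: 15i, -15i


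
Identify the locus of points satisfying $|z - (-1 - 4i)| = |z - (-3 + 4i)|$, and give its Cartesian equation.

|z - z1| = |z - z2| means z is equidistant from z1 and z2,
i.e. the perpendicular bisector of the segment from (-1, -4) to (-3, 4) (midpoint (-2, 0)).
With z = x + yi, square both sides:
(x - (-1))^2 + (y - (-4))^2 = (x - (-3))^2 + (y - 4)^2
The x^2 and y^2 terms cancel: -4x + 16y = 25 - 17 = 8
Simplify: x - 4y = -2
Locus: Perpendicular bisector of the segment from (-1, -4) to (-3, 4): the line x - 4y = -2


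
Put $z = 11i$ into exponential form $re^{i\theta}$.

r = |z| = sqrt((0)^2 + (11)^2) = sqrt(0 + 121) = sqrt(121) = 11
a = 0 and b > 0, so z lies on the positive imaginary axis: θ = 90° = π/2
z = 11e^(i*π/2)


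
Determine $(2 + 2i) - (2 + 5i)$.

(2 - 2) + (2 - 5)i = -3i


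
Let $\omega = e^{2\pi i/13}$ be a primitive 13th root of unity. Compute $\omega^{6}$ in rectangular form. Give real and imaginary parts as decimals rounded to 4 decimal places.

ω^6 = e^(2πi·6/13) = e^(i·12π/13)
= cos(12π/13) + i sin(12π/13)
= -0.9709 + 0.2393i


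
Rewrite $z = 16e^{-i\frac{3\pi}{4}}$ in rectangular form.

a = r cos θ = 16 * -sqrt(2)/2 = -8*sqrt(2)
b = r sin θ = 16 * -sqrt(2)/2 = -8*sqrt(2)
z = -8*sqrt(2) - 8*sqrt(2)i


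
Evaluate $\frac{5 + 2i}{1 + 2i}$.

Multiply numerator and denominator by conjugate (1 - 2i):
= (5 + 2i)(1 - 2i) / (1^2 + 2^2)
= (9 - 8i) / 5
= 9/5 - (8/5)i


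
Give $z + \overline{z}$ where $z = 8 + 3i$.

z + conjugate(z) = (a + bi) + (a - bi) = 2a
= 2 * 8 = 16


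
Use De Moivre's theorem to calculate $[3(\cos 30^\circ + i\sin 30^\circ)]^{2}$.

By De Moivre: z^n = r^n(cos(nθ) + i sin(nθ))
= 3^2(cos(2*30°) + i sin(2*30°))
= 9(cos 60° + i sin 60°)
= 9/2 + (9*sqrt(3)/2)i


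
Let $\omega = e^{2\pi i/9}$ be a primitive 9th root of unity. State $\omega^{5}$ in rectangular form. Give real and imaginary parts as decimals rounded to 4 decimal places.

ω^5 = e^(2πi·5/9) = e^(i·10π/9)
= cos(10π/9) + i sin(10π/9)
= -0.9397 - 0.3420i


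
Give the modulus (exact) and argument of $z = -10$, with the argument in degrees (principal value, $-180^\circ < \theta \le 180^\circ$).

|z| = sqrt((-10)^2 + 0^2) = 10
b = 0 and a < 0, so z lies on the negative real axis: arg(z) = 180°


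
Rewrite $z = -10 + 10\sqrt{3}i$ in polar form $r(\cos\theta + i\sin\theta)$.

r = |z| = sqrt(a^2 + b^2) = sqrt((-10)^2 + (10*sqrt(3))^2) = sqrt(100 + 300) = sqrt(400) = 20
θ = arctan(b/a) = arctan(17.3205/-10) (quadrant-adjusted) = 120°
z = 20(cos 120° + i sin 120°)


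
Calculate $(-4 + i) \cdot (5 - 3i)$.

(a1*a2 - b1*b2) + (a1*b2 + b1*a2)i
= (-20 - (-3)) + (12 + 5)i
= -17 + 17i


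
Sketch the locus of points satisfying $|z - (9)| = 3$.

|z - z0| = r describes a circle centered at z0 with radius r
Here z0 = 9 and r = 3
Locus: Circle centered at (9, 0) with radius 3


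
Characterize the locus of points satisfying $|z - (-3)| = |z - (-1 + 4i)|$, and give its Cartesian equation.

|z - z1| = |z - z2| means z is equidistant from z1 and z2,
i.e. the perpendicular bisector of the segment from (-3, 0) to (-1, 4) (midpoint (-2, 2)).
With z = x + yi, square both sides:
(x - (-3))^2 + (y - 0)^2 = (x - (-1))^2 + (y - 4)^2
The x^2 and y^2 terms cancel: 4x + 8y = 17 - 9 = 8
Simplify: x + 2y = 2
Locus: Perpendicular bisector of the segment from (-3, 0) to (-1, 4): the line x + 2y = 2


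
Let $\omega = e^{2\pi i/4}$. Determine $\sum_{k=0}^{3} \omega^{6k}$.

Let ζ = ω^6 = e^(2πi·6/4). Since 4 ∤ 6, ζ ≠ 1.
Sum = Σ_{k=0}^{3} ζ^k = (ζ^4 - 1)/(ζ - 1) = (ω^{6·4} - 1)/(ζ - 1) = (1 - 1)/(ζ - 1) = 0


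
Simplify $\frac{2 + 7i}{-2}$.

Divisor is real, so divide each part by -2:
= -1 - (7/2)i


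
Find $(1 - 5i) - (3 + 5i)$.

(1 - 3) + (-5 - 5)i = -2 - 10i


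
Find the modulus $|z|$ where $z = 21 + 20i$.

|z| = sqrt(a^2 + b^2) = sqrt(21^2 + 20^2) = sqrt(841) = 29


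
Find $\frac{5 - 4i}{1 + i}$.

Multiply numerator and denominator by conjugate (1 - i):
= (5 - 4i)(1 - i) / (1^2 + 1^2)
= (1 - 9i) / 2
= 1/2 - (9/2)i


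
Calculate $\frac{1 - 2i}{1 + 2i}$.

Multiply numerator and denominator by conjugate (1 - 2i):
= (1 - 2i)(1 - 2i) / (1^2 + 2^2)
= (-3 - 4i) / 5
= -3/5 - (4/5)i


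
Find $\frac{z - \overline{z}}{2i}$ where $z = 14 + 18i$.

z - conjugate(z) = 2bi
(z - conjugate(z))/(2i) = 2bi/(2i) = b = 18


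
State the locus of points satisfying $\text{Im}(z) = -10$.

Im(z) = y where z = x + yi; the equation y = -10 is satisfied by all points with that y-coordinate
Locus: Horizontal line y = -10


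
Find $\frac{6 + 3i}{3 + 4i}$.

Multiply numerator and denominator by conjugate (3 - 4i):
= (6 + 3i)(3 - 4i) / (3^2 + 4^2)
= (30 - 15i) / 25
Divide through by 5: (6 - 3i) / 5
= 6/5 - (3/5)i


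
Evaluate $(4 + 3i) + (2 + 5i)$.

(4 + 2) + (3 + 5)i = 6 + 8i


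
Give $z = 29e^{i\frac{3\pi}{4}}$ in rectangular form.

a = r cos θ = 29 * -sqrt(2)/2 = -29*sqrt(2)/2
b = r sin θ = 29 * sqrt(2)/2 = 29*sqrt(2)/2
z = -29*sqrt(2)/2 + (29*sqrt(2)/2)i


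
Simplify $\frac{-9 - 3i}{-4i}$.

Multiply numerator and denominator by conjugate (4i):
= (-9 - 3i)(4i) / (0^2 + (-4)^2)
= (12 - 36i) / 16
Divide through by 4: (3 - 9i) / 4
= 3/4 - (9/4)i


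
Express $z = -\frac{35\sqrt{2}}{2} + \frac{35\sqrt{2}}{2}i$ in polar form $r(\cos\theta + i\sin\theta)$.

r = |z| = sqrt(a^2 + b^2) = sqrt((-35*sqrt(2)/2)^2 + (35*sqrt(2)/2)^2) = sqrt(1225/2 + 1225/2) = sqrt(1225) = 35
θ = arctan(b/a) = arctan(24.7487/-24.7487) (quadrant-adjusted) = 135°
z = 35(cos 135° + i sin 135°)


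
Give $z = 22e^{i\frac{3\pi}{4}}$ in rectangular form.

a = r cos θ = 22 * -sqrt(2)/2 = -11*sqrt(2)
b = r sin θ = 22 * sqrt(2)/2 = 11*sqrt(2)
z = -11*sqrt(2) + 11*sqrt(2)i


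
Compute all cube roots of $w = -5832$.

|w| = 5832, arg(w) = 180°
Root modulus = 5832^(1/3) = 18
Root arguments: θ_k = (180° + 360°k)/3 for k = 0, 1, ..., 2
Roots: 9 + 9*sqrt(3)i, -18, 9 - 9*sqrt(3)i


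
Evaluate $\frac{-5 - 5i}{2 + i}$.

Multiply numerator and denominator by conjugate (2 - i):
= (-5 - 5i)(2 - i) / (2^2 + 1^2)
= (-15 - 5i) / 5
= -3 - i


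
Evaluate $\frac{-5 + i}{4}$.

Divisor is real, so divide each part by 4:
= -5/4 + (1/4)i


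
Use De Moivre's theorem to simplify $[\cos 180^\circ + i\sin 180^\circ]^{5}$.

By De Moivre: z^n = r^n(cos(nθ) + i sin(nθ))
= 1^5(cos(5*180°) + i sin(5*180°))
= 1(cos 180° + i sin 180°)
= -1


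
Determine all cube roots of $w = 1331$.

|w| = 1331, arg(w) = 0°
Root modulus = 1331^(1/3) = 11
Root arguments: θ_k = (0° + 360°k)/3 for k = 0, 1, ..., 2
Roots: 11, -11/2 + (11*sqrt(3)/2)i, -11/2 - (11*sqrt(3)/2)i


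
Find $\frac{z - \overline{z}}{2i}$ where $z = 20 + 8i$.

z - conjugate(z) = 2bi
(z - conjugate(z))/(2i) = 2bi/(2i) = b = 8


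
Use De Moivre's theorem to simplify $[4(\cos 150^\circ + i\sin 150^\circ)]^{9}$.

By De Moivre: z^n = r^n(cos(nθ) + i sin(nθ))
= 4^9(cos(9*150°) + i sin(9*150°))
= 262144(cos 270° + i sin 270°)
= -262144i


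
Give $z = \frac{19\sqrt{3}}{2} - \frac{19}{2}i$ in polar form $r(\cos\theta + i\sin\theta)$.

r = |z| = sqrt(a^2 + b^2) = sqrt((19*sqrt(3)/2)^2 + (-19/2)^2) = sqrt(1083/4 + 361/4) = sqrt(361) = 19
θ = arctan(b/a) = arctan(-9.5/16.4545) (quadrant-adjusted) = 330°
z = 19(cos 330° + i sin 330°)


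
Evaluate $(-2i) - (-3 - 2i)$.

(0 - (-3)) + (-2 - (-2))i = 3


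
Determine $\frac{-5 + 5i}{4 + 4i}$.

Multiply numerator and denominator by conjugate (4 - 4i):
= (-5 + 5i)(4 - 4i) / (4^2 + 4^2)
= (40i) / 32
Divide through by 8: (5i) / 4
= 0 + (5/4)i


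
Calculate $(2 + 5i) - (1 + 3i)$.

(2 - 1) + (5 - 3)i = 1 + 2i


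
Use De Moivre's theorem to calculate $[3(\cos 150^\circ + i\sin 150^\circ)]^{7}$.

By De Moivre: z^n = r^n(cos(nθ) + i sin(nθ))
= 3^7(cos(7*150°) + i sin(7*150°))
= 2187(cos 330° + i sin 330°)
= 2187*sqrt(3)/2 - (2187/2)i


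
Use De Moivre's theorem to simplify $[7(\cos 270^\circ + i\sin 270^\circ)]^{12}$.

By De Moivre: z^n = r^n(cos(nθ) + i sin(nθ))
= 7^12(cos(12*270°) + i sin(12*270°))
= 13841287201(cos 0° + i sin 0°)
= 13841287201


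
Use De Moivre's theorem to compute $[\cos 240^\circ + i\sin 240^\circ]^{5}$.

By De Moivre: z^n = r^n(cos(nθ) + i sin(nθ))
= 1^5(cos(5*240°) + i sin(5*240°))
= 1(cos 120° + i sin 120°)
= -1/2 + (sqrt(3)/2)i


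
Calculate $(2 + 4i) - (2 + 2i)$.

(2 - 2) + (4 - 2)i = 2i


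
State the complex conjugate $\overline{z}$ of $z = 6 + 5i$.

If z = a + bi, then conjugate(z) = a - bi
conjugate(6 + 5i) = 6 - 5i


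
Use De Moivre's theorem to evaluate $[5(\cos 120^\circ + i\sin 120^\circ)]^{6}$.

By De Moivre: z^n = r^n(cos(nθ) + i sin(nθ))
= 5^6(cos(6*120°) + i sin(6*120°))
= 15625(cos 0° + i sin 0°)
= 15625


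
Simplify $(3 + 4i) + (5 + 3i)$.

(3 + 5) + (4 + 3)i = 8 + 7i


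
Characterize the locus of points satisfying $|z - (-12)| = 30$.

|z - z0| = r describes a circle centered at z0 with radius r
Here z0 = -12 and r = 30
Locus: Circle centered at (-12, 0) with radius 30


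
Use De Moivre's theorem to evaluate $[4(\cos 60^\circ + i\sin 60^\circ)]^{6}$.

By De Moivre: z^n = r^n(cos(nθ) + i sin(nθ))
= 4^6(cos(6*60°) + i sin(6*60°))
= 4096(cos 0° + i sin 0°)
= 4096


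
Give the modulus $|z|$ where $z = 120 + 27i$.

|z| = sqrt(a^2 + b^2) = sqrt(120^2 + 27^2) = sqrt(15129) = 123


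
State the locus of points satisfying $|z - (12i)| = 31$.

|z - z0| = r describes a circle centered at z0 with radius r
Here z0 = 12i and r = 31
Locus: Circle centered at (0, 12) with radius 31


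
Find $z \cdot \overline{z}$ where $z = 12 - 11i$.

z * conjugate(z) = |z|^2 = a^2 + b^2
= 12^2 + (-11)^2 = 265


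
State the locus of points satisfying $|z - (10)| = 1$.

|z - z0| = r describes a circle centered at z0 with radius r
Here z0 = 10 and r = 1
Locus: Circle centered at (10, 0) with radius 1


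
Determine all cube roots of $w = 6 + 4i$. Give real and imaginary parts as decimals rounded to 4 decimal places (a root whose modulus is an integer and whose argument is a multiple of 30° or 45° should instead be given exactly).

|w| = sqrt(52) ≈ 7.211103, arg(w) ≈ 33.690068°
Root modulus = sqrt(52)^(1/3) ≈ 1.931971
Root arguments: θ_k = (arg(w) + 360°k)/3 for k = 0, 1, ..., 2
Compute each root as (root modulus)(cos θ_k + i sin θ_k) using full-precision intermediates, then round to 4 decimal places.
Roots: 1.8950 + 0.3762i, -1.2733 + 1.4530i, -0.6216 - 1.8292i


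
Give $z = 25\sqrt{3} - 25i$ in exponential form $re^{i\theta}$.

r = |z| = sqrt((25*sqrt(3))^2 + (-25)^2) = sqrt(1875 + 625) = sqrt(2500) = 50
θ = arctan(b/a) = arctan(-25/43.3013) (quadrant-adjusted) = -30° = -π/6
z = 50e^(-i*π/6)


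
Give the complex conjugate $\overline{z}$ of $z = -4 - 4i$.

If z = a + bi, then conjugate(z) = a - bi
conjugate(-4 - 4i) = -4 + 4i


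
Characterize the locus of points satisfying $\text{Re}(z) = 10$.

Re(z) = x where z = x + yi; the equation x = 10 is satisfied by all points with that x-coordinate
Locus: Vertical line x = 10


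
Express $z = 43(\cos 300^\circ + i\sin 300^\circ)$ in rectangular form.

a = r cos θ = 43 * 1/2 = 43/2
b = r sin θ = 43 * -sqrt(3)/2 = -43*sqrt(3)/2
z = 43/2 - (43*sqrt(3)/2)i


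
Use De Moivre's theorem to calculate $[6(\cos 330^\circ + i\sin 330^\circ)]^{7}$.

By De Moivre: z^n = r^n(cos(nθ) + i sin(nθ))
= 6^7(cos(7*330°) + i sin(7*330°))
= 279936(cos 150° + i sin 150°)
= -139968*sqrt(3) + 139968i


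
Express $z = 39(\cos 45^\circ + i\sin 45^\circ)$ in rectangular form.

a = r cos θ = 39 * sqrt(2)/2 = 39*sqrt(2)/2
b = r sin θ = 39 * sqrt(2)/2 = 39*sqrt(2)/2
z = 39*sqrt(2)/2 + (39*sqrt(2)/2)i


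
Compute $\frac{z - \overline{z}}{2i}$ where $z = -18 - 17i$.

z - conjugate(z) = 2bi
(z - conjugate(z))/(2i) = 2bi/(2i) = b = -17


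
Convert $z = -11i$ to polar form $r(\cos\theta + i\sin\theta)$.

r = |z| = sqrt(a^2 + b^2) = sqrt((0)^2 + (-11)^2) = sqrt(0 + 121) = sqrt(121) = 11
a = 0 and b < 0, so z lies on the negative imaginary axis: θ = 270°
z = 11(cos 270° + i sin 270°)


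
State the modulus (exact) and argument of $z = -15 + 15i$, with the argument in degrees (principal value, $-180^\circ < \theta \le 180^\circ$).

|z| = sqrt((-15)^2 + 15^2) = sqrt(450)
arg(z) = arctan(b/a) = arctan(15/-15) (quadrant-adjusted) = 135°


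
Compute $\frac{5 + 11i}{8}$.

Divisor is real, so divide each part by 8:
= 5/8 + (11/8)i


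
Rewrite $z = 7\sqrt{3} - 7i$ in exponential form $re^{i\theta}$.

r = |z| = sqrt((7*sqrt(3))^2 + (-7)^2) = sqrt(147 + 49) = sqrt(196) = 14
θ = arctan(b/a) = arctan(-7/12.1244) (quadrant-adjusted) = -30° = -π/6
z = 14e^(-i*π/6)


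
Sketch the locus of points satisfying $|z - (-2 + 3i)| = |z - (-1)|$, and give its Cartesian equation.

|z - z1| = |z - z2| means z is equidistant from z1 and z2,
i.e. the perpendicular bisector of the segment from (-2, 3) to (-1, 0) (midpoint (-3/2, 3/2)).
With z = x + yi, square both sides:
(x - (-2))^2 + (y - 3)^2 = (x - (-1))^2 + (y - 0)^2
The x^2 and y^2 terms cancel: 2x + (-6)y = 1 - 13 = -12
Simplify: x - 3y = -6
Locus: Perpendicular bisector of the segment from (-2, 3) to (-1, 0): the line x - 3y = -6


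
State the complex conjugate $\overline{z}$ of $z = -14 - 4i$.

If z = a + bi, then conjugate(z) = a - bi
conjugate(-14 - 4i) = -14 + 4i


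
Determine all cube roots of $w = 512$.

|w| = 512, arg(w) = 0°
Root modulus = 512^(1/3) = 8
Root arguments: θ_k = (0° + 360°k)/3 for k = 0, 1, ..., 2
Roots: 8, -4 + 4*sqrt(3)i, -4 - 4*sqrt(3)i


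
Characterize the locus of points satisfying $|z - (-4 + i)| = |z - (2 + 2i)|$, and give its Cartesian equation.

|z - z1| = |z - z2| means z is equidistant from z1 and z2,
i.e. the perpendicular bisector of the segment from (-4, 1) to (2, 2) (midpoint (-1, 3/2)).
With z = x + yi, square both sides:
(x - (-4))^2 + (y - 1)^2 = (x - 2)^2 + (y - 2)^2
The x^2 and y^2 terms cancel: 12x + 2y = 8 - 17 = -9
Simplify: 12x + 2y = -9
Locus: Perpendicular bisector of the segment from (-4, 1) to (2, 2): the line 12x + 2y = -9


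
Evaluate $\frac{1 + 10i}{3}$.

Divisor is real, so divide each part by 3:
= 1/3 + (10/3)i


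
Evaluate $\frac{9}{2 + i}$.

Multiply numerator and denominator by conjugate (2 - i):
= (9)(2 - i) / (2^2 + 1^2)
= (18 - 9i) / 5
= 18/5 - (9/5)i


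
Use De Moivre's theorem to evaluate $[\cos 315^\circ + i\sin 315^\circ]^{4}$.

By De Moivre: z^n = r^n(cos(nθ) + i sin(nθ))
= 1^4(cos(4*315°) + i sin(4*315°))
= 1(cos 180° + i sin 180°)
= -1


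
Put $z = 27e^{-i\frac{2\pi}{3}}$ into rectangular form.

a = r cos θ = 27 * -1/2 = -27/2
b = r sin θ = 27 * -sqrt(3)/2 = -27*sqrt(3)/2
z = -27/2 - (27*sqrt(3)/2)i


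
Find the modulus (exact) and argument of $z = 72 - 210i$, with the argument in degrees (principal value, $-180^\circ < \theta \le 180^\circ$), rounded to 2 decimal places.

|z| = sqrt(72^2 + (-210)^2) = 222
arg(z) = arctan(b/a) = arctan(-210/72) (quadrant-adjusted) = -71.08°


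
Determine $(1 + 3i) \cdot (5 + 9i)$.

(a1*a2 - b1*b2) + (a1*b2 + b1*a2)i
= (5 - 27) + (9 + 15)i
= -22 + 24i


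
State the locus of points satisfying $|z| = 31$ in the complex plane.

|z| = 31 means sqrt(x^2 + y^2) = 31
This is a circle of radius 31 centered at the origin


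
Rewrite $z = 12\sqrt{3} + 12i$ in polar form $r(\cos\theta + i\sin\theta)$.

r = |z| = sqrt(a^2 + b^2) = sqrt((12*sqrt(3))^2 + (12)^2) = sqrt(432 + 144) = sqrt(576) = 24
θ = arctan(b/a) = arctan(12/20.7846) (quadrant-adjusted) = 30°
z = 24(cos 30° + i sin 30°)


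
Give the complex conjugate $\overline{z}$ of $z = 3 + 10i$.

If z = a + bi, then conjugate(z) = a - bi
conjugate(3 + 10i) = 3 - 10i


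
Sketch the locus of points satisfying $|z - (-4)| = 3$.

|z - z0| = r describes a circle centered at z0 with radius r
Here z0 = -4 and r = 3
Locus: Circle centered at (-4, 0) with radius 3


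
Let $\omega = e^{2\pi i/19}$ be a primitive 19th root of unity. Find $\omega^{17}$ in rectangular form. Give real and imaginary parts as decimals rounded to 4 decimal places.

ω^17 = e^(2πi·17/19) = e^(i·34π/19)
= cos(34π/19) + i sin(34π/19)
= 0.7891 - 0.6142i


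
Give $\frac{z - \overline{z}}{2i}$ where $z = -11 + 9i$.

z - conjugate(z) = 2bi
(z - conjugate(z))/(2i) = 2bi/(2i) = b = 9


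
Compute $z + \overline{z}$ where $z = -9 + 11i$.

z + conjugate(z) = (a + bi) + (a - bi) = 2a
= 2 * (-9) = -18


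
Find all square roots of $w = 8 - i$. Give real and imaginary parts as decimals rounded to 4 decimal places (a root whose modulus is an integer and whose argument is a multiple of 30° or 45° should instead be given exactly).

|w| = sqrt(65) ≈ 8.062258, arg(w) ≈ 352.874984°
Root modulus = sqrt(65)^(1/2) ≈ 2.839412
Root arguments: θ_k = (arg(w) + 360°k)/2 for k = 0, 1, ..., 1
Compute each root as (root modulus)(cos θ_k + i sin θ_k) using full-precision intermediates, then round to 4 decimal places.
Roots: -2.8339 + 0.1764i, 2.8339 - 0.1764i


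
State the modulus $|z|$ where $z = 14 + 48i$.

|z| = sqrt(a^2 + b^2) = sqrt(14^2 + 48^2) = sqrt(2500) = 50


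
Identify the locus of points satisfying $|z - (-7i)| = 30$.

|z - z0| = r describes a circle centered at z0 with radius r
Here z0 = -7i and r = 30
Locus: Circle centered at (0, -7) with radius 30


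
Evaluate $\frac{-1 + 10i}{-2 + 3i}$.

Multiply numerator and denominator by conjugate (-2 - 3i):
= (-1 + 10i)(-2 - 3i) / ((-2)^2 + 3^2)
= (32 - 17i) / 13
= 32/13 - (17/13)i


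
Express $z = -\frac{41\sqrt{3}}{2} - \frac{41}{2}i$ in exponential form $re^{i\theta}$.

r = |z| = sqrt((-41*sqrt(3)/2)^2 + (-41/2)^2) = sqrt(5043/4 + 1681/4) = sqrt(1681) = 41
θ = arctan(b/a) = arctan(-20.5/-35.507) (quadrant-adjusted) = -150° = -5π/6
z = 41e^(-i*5π/6)


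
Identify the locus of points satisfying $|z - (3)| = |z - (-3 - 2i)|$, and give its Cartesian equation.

|z - z1| = |z - z2| means z is equidistant from z1 and z2,
i.e. the perpendicular bisector of the segment from (3, 0) to (-3, -2) (midpoint (0, -1)).
With z = x + yi, square both sides:
(x - 3)^2 + (y - 0)^2 = (x - (-3))^2 + (y - (-2))^2
The x^2 and y^2 terms cancel: -12x + (-4)y = 13 - 9 = 4
Simplify: 3x + y = -1
Locus: Perpendicular bisector of the segment from (3, 0) to (-3, -2): the line 3x + y = -1


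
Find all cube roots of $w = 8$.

|w| = 8, arg(w) = 0°
Root modulus = 8^(1/3) = 2
Root arguments: θ_k = (0° + 360°k)/3 for k = 0, 1, ..., 2
Roots: 2, -1 + sqrt(3)i, -1 - sqrt(3)i


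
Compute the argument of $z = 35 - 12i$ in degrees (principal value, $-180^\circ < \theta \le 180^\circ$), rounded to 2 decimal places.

θ = arctan(b/a) = arctan(-12/35) (quadrant-adjusted) = -18.92°


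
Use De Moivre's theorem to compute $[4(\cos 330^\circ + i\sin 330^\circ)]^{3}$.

By De Moivre: z^n = r^n(cos(nθ) + i sin(nθ))
= 4^3(cos(3*330°) + i sin(3*330°))
= 64(cos 270° + i sin 270°)
= -64i


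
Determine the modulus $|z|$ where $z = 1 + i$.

|z| = sqrt(a^2 + b^2) = sqrt(1^2 + 1^2) = sqrt(2) = sqrt(2)


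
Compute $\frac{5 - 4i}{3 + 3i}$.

Multiply numerator and denominator by conjugate (3 - 3i):
= (5 - 4i)(3 - 3i) / (3^2 + 3^2)
= (3 - 27i) / 18
Divide through by 3: (1 - 9i) / 6
= 1/6 - (3/2)i


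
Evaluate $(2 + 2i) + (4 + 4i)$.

(2 + 4) + (2 + 4)i = 6 + 6i


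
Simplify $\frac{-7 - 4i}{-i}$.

Multiply numerator and denominator by conjugate (i):
= (-7 - 4i)(i) / (0^2 + (-1)^2)
= (4 - 7i) / 1
= 4 - 7i


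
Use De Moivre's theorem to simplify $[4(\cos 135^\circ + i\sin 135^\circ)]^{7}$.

By De Moivre: z^n = r^n(cos(nθ) + i sin(nθ))
= 4^7(cos(7*135°) + i sin(7*135°))
= 16384(cos 225° + i sin 225°)
= -8192*sqrt(2) - 8192*sqrt(2)i


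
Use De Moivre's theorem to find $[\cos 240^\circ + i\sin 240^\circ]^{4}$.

By De Moivre: z^n = r^n(cos(nθ) + i sin(nθ))
= 1^4(cos(4*240°) + i sin(4*240°))
= 1(cos 240° + i sin 240°)
= -1/2 - (sqrt(3)/2)i


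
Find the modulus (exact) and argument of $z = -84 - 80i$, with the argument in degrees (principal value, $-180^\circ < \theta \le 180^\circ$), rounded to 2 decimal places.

|z| = sqrt((-84)^2 + (-80)^2) = 116
arg(z) = arctan(b/a) = arctan(-80/-84) (quadrant-adjusted) = -136.40°


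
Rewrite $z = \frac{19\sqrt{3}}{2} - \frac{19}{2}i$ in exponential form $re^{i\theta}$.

r = |z| = sqrt((19*sqrt(3)/2)^2 + (-19/2)^2) = sqrt(1083/4 + 361/4) = sqrt(361) = 19
θ = arctan(b/a) = arctan(-9.5/16.4545) (quadrant-adjusted) = -30° = -π/6
z = 19e^(-i*π/6)


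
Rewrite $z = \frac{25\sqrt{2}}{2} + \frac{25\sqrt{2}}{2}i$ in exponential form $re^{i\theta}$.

r = |z| = sqrt((25*sqrt(2)/2)^2 + (25*sqrt(2)/2)^2) = sqrt(625/2 + 625/2) = sqrt(625) = 25
θ = arctan(b/a) = arctan(17.6777/17.6777) (quadrant-adjusted) = 45° = π/4
z = 25e^(i*π/4)


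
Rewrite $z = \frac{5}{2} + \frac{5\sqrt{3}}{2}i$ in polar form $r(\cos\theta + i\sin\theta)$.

r = |z| = sqrt(a^2 + b^2) = sqrt((5/2)^2 + (5*sqrt(3)/2)^2) = sqrt(25/4 + 75/4) = sqrt(25) = 5
θ = arctan(b/a) = arctan(4.3301/2.5) (quadrant-adjusted) = 60°
z = 5(cos 60° + i sin 60°)


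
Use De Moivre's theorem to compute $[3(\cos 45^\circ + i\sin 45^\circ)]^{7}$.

By De Moivre: z^n = r^n(cos(nθ) + i sin(nθ))
= 3^7(cos(7*45°) + i sin(7*45°))
= 2187(cos 315° + i sin 315°)
= 2187*sqrt(2)/2 - (2187*sqrt(2)/2)i


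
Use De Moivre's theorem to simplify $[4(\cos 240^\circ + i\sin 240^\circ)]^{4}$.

By De Moivre: z^n = r^n(cos(nθ) + i sin(nθ))
= 4^4(cos(4*240°) + i sin(4*240°))
= 256(cos 240° + i sin 240°)
= -128 - 128*sqrt(3)i


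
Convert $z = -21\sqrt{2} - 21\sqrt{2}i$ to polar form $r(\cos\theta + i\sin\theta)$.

r = |z| = sqrt(a^2 + b^2) = sqrt((-21*sqrt(2))^2 + (-21*sqrt(2))^2) = sqrt(882 + 882) = sqrt(1764) = 42
θ = arctan(b/a) = arctan(-29.6985/-29.6985) (quadrant-adjusted) = 225°
z = 42(cos 225° + i sin 225°)


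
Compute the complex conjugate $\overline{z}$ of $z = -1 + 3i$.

If z = a + bi, then conjugate(z) = a - bi
conjugate(-1 + 3i) = -1 - 3i


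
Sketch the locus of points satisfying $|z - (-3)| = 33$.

|z - z0| = r describes a circle centered at z0 with radius r
Here z0 = -3 and r = 33
Locus: Circle centered at (-3, 0) with radius 33


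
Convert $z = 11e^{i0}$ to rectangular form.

a = r cos θ = 11 * 1 = 11
b = r sin θ = 11 * 0 = 0
z = 11


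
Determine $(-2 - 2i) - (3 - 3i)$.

(-2 - 3) + (-2 - (-3))i = -5 + i


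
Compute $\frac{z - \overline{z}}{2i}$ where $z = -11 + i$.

z - conjugate(z) = 2bi
(z - conjugate(z))/(2i) = 2bi/(2i) = b = 1


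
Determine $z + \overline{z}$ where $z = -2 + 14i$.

z + conjugate(z) = (a + bi) + (a - bi) = 2a
= 2 * (-2) = -4


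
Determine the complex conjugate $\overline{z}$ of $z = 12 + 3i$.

If z = a + bi, then conjugate(z) = a - bi
conjugate(12 + 3i) = 12 - 3i


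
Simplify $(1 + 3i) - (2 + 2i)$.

(1 - 2) + (3 - 2)i = -1 + i


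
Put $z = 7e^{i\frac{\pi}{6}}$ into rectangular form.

a = r cos θ = 7 * sqrt(3)/2 = 7*sqrt(3)/2
b = r sin θ = 7 * 1/2 = 7/2
z = 7*sqrt(3)/2 + (7/2)i


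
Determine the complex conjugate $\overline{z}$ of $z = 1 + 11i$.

If z = a + bi, then conjugate(z) = a - bi
conjugate(1 + 11i) = 1 - 11i


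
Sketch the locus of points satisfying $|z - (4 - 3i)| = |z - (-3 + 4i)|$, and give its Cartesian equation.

|z - z1| = |z - z2| means z is equidistant from z1 and z2,
i.e. the perpendicular bisector of the segment from (4, -3) to (-3, 4) (midpoint (1/2, 1/2)).
With z = x + yi, square both sides:
(x - 4)^2 + (y - (-3))^2 = (x - (-3))^2 + (y - 4)^2
The x^2 and y^2 terms cancel: -14x + 14y = 25 - 25 = 0
Simplify: x - y = 0
Locus: Perpendicular bisector of the segment from (4, -3) to (-3, 4): the line x - y = 0


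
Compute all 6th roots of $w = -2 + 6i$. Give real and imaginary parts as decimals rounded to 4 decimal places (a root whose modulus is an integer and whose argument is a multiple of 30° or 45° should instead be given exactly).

|w| = sqrt(40) ≈ 6.324555, arg(w) ≈ 108.434949°
Root modulus = sqrt(40)^(1/6) ≈ 1.359894
Root arguments: θ_k = (arg(w) + 360°k)/6 for k = 0, 1, ..., 5
Compute each root as (root modulus)(cos θ_k + i sin θ_k) using full-precision intermediates, then round to 4 decimal places.
Roots: 1.2928 + 0.4219i, 0.2811 + 1.3305i, -1.0117 + 0.9087i, -1.2928 - 0.4219i, -0.2811 - 1.3305i, 1.0117 - 0.9087i


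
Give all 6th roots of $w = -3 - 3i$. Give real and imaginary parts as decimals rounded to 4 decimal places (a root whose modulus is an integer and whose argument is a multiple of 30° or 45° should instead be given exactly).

|w| = sqrt(18) ≈ 4.242641, arg(w) = 225°
Root modulus = sqrt(18)^(1/6) ≈ 1.272348
Root arguments: θ_k = (225° + 360°k)/6 for k = 0, 1, ..., 5
Compute each root as (root modulus)(cos θ_k + i sin θ_k) using full-precision intermediates, then round to 4 decimal places.
Roots: 1.0094 + 0.7746i, -0.1661 + 1.2615i, -1.1755 + 0.4869i, -1.0094 - 0.7746i, 0.1661 - 1.2615i, 1.1755 - 0.4869i


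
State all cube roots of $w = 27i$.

|w| = 27, arg(w) = 90°
Root modulus = 27^(1/3) = 3
Root arguments: θ_k = (90° + 360°k)/3 for k = 0, 1, ..., 2
Roots: 3*sqrt(3)/2 + (3/2)i, -3*sqrt(3)/2 + (3/2)i, -3i


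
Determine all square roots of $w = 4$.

|w| = 4, arg(w) = 0°
Root modulus = 4^(1/2) = 2
Root arguments: θ_k = (0° + 360°k)/2 for k = 0, 1, ..., 1
Roots: 2, -2


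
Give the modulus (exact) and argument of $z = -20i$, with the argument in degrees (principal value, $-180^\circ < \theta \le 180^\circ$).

|z| = sqrt(0^2 + (-20)^2) = 20
a = 0 and b < 0, so z lies on the negative imaginary axis: arg(z) = -90°


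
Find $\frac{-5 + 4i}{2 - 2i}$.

Multiply numerator and denominator by conjugate (2 + 2i):
= (-5 + 4i)(2 + 2i) / (2^2 + (-2)^2)
= (-18 - 2i) / 8
Divide through by 2: (-9 - i) / 4
= -9/4 - (1/4)i


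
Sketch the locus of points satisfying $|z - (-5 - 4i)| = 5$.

|z - z0| = r describes a circle centered at z0 with radius r
Here z0 = -5 - 4i and r = 5
Locus: Circle centered at (-5, -4) with radius 5


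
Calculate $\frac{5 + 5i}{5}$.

Divisor is real, so divide each part by 5:
= 1 + i


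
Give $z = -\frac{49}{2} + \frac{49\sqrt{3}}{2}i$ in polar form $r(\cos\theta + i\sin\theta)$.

r = |z| = sqrt(a^2 + b^2) = sqrt((-49/2)^2 + (49*sqrt(3)/2)^2) = sqrt(2401/4 + 7203/4) = sqrt(2401) = 49
θ = arctan(b/a) = arctan(42.4352/-24.5) (quadrant-adjusted) = 120°
z = 49(cos 120° + i sin 120°)


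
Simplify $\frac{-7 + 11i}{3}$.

Divisor is real, so divide each part by 3:
= -7/3 + (11/3)i


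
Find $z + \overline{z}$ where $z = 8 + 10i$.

z + conjugate(z) = (a + bi) + (a - bi) = 2a
= 2 * 8 = 16


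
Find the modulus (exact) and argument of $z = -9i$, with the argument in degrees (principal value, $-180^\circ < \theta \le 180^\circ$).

|z| = sqrt(0^2 + (-9)^2) = 9
a = 0 and b < 0, so z lies on the negative imaginary axis: arg(z) = -90°


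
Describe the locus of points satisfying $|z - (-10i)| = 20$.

|z - z0| = r describes a circle centered at z0 with radius r
Here z0 = -10i and r = 20
Locus: Circle centered at (0, -10) with radius 20


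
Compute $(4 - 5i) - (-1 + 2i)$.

(4 - (-1)) + (-5 - 2)i = 5 - 7i


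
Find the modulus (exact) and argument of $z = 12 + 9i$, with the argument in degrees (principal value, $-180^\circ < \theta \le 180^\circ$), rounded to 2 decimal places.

|z| = sqrt(12^2 + 9^2) = 15
arg(z) = arctan(b/a) = arctan(9/12) (quadrant-adjusted) = 36.87°


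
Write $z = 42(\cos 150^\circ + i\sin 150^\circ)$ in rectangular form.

a = r cos θ = 42 * -sqrt(3)/2 = -21*sqrt(3)
b = r sin θ = 42 * 1/2 = 21
z = -21*sqrt(3) + 21i


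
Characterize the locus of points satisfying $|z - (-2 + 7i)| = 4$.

|z - z0| = r describes a circle centered at z0 with radius r
Here z0 = -2 + 7i and r = 4
Locus: Circle centered at (-2, 7) with radius 4


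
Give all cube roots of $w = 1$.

|w| = 1, arg(w) = 0°
Root modulus = 1^(1/3) = 1
Root arguments: θ_k = (0° + 360°k)/3 for k = 0, 1, ..., 2
Roots: 1, -1/2 + (sqrt(3)/2)i, -1/2 - (sqrt(3)/2)i


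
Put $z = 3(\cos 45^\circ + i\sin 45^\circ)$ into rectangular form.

a = r cos θ = 3 * sqrt(2)/2 = 3*sqrt(2)/2
b = r sin θ = 3 * sqrt(2)/2 = 3*sqrt(2)/2
z = 3*sqrt(2)/2 + (3*sqrt(2)/2)i


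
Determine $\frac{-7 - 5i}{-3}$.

Divisor is real, so divide each part by -3:
= 7/3 + (5/3)i


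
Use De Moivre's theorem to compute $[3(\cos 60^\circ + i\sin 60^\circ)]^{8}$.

By De Moivre: z^n = r^n(cos(nθ) + i sin(nθ))
= 3^8(cos(8*60°) + i sin(8*60°))
= 6561(cos 120° + i sin 120°)
= -6561/2 + (6561*sqrt(3)/2)i


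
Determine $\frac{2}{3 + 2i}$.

Multiply numerator and denominator by conjugate (3 - 2i):
= (2)(3 - 2i) / (3^2 + 2^2)
= (6 - 4i) / 13
= 6/13 - (4/13)i


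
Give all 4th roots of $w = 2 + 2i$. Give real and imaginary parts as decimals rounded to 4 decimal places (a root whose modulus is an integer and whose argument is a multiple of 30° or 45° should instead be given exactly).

|w| = sqrt(8) ≈ 2.828427, arg(w) = 45°
Root modulus = sqrt(8)^(1/4) ≈ 1.296840
Root arguments: θ_k = (45° + 360°k)/4 for k = 0, 1, ..., 3
Compute each root as (root modulus)(cos θ_k + i sin θ_k) using full-precision intermediates, then round to 4 decimal places.
Roots: 1.2719 + 0.2530i, -0.2530 + 1.2719i, -1.2719 - 0.2530i, 0.2530 - 1.2719i


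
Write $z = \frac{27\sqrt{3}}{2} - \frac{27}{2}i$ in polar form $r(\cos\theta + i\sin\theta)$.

r = |z| = sqrt(a^2 + b^2) = sqrt((27*sqrt(3)/2)^2 + (-27/2)^2) = sqrt(2187/4 + 729/4) = sqrt(729) = 27
θ = arctan(b/a) = arctan(-13.5/23.3827) (quadrant-adjusted) = 330°
z = 27(cos 330° + i sin 330°)
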